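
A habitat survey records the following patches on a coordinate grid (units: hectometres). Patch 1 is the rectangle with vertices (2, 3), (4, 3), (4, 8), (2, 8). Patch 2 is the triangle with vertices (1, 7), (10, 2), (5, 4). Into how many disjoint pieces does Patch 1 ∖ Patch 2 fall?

2

Patch 1 ∖ Patch 2 splits into 2 disjoint pieces (area 5, area 4.2222).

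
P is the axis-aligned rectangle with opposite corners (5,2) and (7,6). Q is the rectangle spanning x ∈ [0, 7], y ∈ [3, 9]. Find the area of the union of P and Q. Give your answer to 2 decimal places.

By inclusion–exclusion:
Individual areas: |P| = 8, |Q| = 42.
|P∩Q|: x∈[5,7], y∈[3,6] → 2·3 = 6.
|P ∪ Q| = 50 − 6 = 44.00.

44.00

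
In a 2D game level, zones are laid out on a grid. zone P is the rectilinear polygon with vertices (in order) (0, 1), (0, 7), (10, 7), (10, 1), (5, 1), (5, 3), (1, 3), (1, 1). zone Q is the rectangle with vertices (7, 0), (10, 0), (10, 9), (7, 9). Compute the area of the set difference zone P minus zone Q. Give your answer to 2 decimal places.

34.00

|zone P| = 52, |zone P∩zone Q| = 18.
|zone P ∖ zone Q| = |zone P| − |zone P∩zone Q| = 52 − 18 = 34.00.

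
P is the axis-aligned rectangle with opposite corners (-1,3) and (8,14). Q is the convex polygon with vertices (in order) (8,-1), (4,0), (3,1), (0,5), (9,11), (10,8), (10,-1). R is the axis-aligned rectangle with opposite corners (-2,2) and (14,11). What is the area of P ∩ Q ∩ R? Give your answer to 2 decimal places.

The intersection is the polygon with vertices (1.5,3), (0,5), (8,10.333), (8,3).
By the shoelace formula its area is 35.83.

35.83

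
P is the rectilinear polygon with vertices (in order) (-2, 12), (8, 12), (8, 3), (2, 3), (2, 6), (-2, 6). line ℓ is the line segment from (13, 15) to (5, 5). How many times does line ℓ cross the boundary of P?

1

The segment meets the boundary at (8,8.75).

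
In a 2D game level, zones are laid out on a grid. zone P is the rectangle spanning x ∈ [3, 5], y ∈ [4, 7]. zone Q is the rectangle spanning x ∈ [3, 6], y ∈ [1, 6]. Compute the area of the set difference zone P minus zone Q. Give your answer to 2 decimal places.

2.00

|zone P∩zone Q|: x∈[3,5], y∈[4,6] → 2·2 = 4.
|zone P| = 6.
|zone P ∖ zone Q| = |zone P| − |zone P∩zone Q| = 6 − 4 = 2.00.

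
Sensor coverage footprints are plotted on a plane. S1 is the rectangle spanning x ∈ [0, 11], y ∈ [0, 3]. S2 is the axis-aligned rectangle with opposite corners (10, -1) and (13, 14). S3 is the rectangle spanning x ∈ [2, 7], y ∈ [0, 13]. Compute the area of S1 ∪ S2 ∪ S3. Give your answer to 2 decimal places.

By inclusion–exclusion:
Individual areas: |S1| = 33, |S2| = 45, |S3| = 65.
|S1∩S2|: x∈[10,11], y∈[0,3] → 1·3 = 3.
|S1∩S3|: x∈[2,7], y∈[0,3] → 5·3 = 15.
|S2∩S3| = 0 (no overlap).
|S1∩S2∩S3| = 0.
|S1 ∪ S2 ∪ S3| = 143 − 18 + 0 = 125.00.

125.00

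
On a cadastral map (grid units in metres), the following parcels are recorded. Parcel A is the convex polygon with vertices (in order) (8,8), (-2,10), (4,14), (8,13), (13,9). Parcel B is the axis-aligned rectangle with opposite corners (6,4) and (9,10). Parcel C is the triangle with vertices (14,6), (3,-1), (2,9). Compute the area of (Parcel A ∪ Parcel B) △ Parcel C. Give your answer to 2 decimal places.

|Parcel A ∪ Parcel B| = 61.
|(Parcel A ∪ Parcel B) ∩ Parcel C| = 10.875.
|(Parcel A ∪ Parcel B) △ Parcel C| = 61 + 58.5 − 21.75 = 97.75.

97.75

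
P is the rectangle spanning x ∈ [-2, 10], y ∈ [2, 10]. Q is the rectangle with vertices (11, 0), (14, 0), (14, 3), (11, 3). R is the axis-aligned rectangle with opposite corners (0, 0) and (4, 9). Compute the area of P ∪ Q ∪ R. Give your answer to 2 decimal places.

By inclusion–exclusion:
Individual areas: |P| = 96, |Q| = 9, |R| = 36.
|P∩Q| = 0 (no overlap).
|P∩R|: x∈[0,4], y∈[2,9] → 4·7 = 28.
|Q∩R| = 0 (no overlap).
|P∩Q∩R| = 0.
|P ∪ Q ∪ R| = 141 − 28 + 0 = 113.00.

113.00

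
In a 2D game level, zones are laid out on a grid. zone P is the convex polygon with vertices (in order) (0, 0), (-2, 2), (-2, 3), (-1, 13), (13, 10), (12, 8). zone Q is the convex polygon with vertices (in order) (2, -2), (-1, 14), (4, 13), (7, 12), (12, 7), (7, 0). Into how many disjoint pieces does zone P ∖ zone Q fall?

zone P ∖ zone Q splits into 2 disjoint pieces (area 23.4949, area 7.3818).

2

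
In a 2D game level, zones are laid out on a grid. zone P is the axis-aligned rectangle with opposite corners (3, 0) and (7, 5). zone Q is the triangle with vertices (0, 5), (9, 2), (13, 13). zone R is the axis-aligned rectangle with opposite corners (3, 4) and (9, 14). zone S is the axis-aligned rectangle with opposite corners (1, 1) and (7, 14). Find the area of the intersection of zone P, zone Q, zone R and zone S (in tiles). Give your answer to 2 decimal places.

The intersection is the polygon with vertices (7,4), (3,4), (3,5), (7,5).
By the shoelace formula its area is 4.00.

4.00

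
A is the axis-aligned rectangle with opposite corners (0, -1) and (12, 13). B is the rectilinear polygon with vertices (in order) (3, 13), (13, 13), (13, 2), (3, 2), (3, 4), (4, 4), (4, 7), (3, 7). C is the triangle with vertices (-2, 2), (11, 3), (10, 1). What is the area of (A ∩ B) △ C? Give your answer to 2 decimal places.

|A ∩ B| = 96.
|(A ∩ B) ∩ C| = 5.2885.
|(A ∩ B) △ C| = 96 + 12.5 − 10.5769 = 97.92.

97.92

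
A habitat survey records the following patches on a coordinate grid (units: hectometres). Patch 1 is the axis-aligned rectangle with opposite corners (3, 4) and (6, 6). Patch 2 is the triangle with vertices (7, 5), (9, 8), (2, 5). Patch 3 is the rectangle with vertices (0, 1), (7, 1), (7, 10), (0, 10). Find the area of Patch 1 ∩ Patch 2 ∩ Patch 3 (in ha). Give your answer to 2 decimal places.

The intersection is the polygon with vertices (6,5), (3,5), (3,5.429), (4.333,6), (6,6).
By the shoelace formula its area is 2.62.

2.62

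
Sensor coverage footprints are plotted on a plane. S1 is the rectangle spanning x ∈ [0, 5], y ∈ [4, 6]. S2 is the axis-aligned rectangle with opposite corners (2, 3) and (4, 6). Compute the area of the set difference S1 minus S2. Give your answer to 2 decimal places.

|S1∩S2|: x∈[2,4], y∈[4,6] → 2·2 = 4.
|S1| = 10.
|S1 ∖ S2| = |S1| − |S1∩S2| = 10 − 4 = 6.00.

6.00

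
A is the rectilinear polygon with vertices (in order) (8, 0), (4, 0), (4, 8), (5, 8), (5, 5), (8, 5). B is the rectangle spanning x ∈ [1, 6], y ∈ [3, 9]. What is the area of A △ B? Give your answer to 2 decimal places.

|A| = 23, |B| = 30, |A∩B| = 7.
|A △ B| = |A| + |B| − 2·|A∩B| = 23 + 30 − 14 = 39.00.

39.00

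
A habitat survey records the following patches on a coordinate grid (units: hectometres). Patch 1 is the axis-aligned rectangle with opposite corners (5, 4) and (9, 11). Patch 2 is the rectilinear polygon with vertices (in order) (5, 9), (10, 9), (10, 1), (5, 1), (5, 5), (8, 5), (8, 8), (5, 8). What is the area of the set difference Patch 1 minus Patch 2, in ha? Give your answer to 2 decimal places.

17.00

|Patch 1| = 28, |Patch 1∩Patch 2| = 11.
|Patch 1 ∖ Patch 2| = |Patch 1| − |Patch 1∩Patch 2| = 28 − 11 = 17.00.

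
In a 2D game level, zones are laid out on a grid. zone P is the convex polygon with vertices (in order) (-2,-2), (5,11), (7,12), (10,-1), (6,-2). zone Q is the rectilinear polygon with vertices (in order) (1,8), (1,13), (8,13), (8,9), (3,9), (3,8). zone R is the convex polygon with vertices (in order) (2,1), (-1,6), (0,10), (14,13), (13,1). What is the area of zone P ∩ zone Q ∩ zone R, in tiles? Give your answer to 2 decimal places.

6.65

The intersection is the polygon with vertices (5.25,11.125), (7.11,11.524), (7.692,9), (3.923,9), (5,11).
By the shoelace formula its area is 6.65.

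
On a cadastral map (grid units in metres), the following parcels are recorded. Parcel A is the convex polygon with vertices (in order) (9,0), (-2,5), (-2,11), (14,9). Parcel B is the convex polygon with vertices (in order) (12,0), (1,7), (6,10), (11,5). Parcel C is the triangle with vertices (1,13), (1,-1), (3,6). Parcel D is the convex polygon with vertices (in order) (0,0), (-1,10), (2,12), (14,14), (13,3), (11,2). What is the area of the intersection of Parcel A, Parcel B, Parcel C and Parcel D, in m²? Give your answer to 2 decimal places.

The intersection is the polygon with vertices (2.463,7.878), (3,6), (2.934,5.769), (1,7).
By the shoelace formula its area is 1.87.

1.87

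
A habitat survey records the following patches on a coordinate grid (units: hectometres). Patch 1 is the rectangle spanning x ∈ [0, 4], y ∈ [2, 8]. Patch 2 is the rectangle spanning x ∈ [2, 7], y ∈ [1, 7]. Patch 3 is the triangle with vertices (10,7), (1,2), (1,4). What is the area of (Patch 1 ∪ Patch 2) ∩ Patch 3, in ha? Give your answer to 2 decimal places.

8.00

The region (Patch 1 ∪ Patch 2) ∩ Patch 3 is the polygon with vertices (7,5.333), (1,2), (1,4), (7,6).
By the shoelace formula its area is 8.00.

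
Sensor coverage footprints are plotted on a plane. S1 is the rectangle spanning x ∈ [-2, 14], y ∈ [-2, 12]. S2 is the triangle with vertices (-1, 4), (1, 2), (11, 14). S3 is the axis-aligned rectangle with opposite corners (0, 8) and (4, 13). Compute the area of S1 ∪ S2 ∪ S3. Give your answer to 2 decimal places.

228.73

By inclusion–exclusion:
Individual areas: |S1| = 224, |S2| = 22, |S3| = 20.
|S1∩S2| = 21.2667.
|S1∩S3|: x∈[0,4], y∈[8,12] → 4·4 = 16.
|S2∩S3| = 0.0167.
|S1∩S2∩S3| = 0.0167.
|S1 ∪ S2 ∪ S3| = 266 − 37.2833 + 0.0167 = 228.73.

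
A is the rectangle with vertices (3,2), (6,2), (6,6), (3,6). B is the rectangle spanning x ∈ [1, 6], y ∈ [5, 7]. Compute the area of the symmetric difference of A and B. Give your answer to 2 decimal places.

16.00

|A∩B|: x∈[3,6], y∈[5,6] → 3·1 = 3.
|A △ B| = |A| + |B| − 2·|A∩B| = 12 + 10 − 6 = 16.00.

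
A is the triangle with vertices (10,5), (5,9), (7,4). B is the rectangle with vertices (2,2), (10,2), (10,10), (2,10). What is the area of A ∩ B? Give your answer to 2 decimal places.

The intersection is the polygon with vertices (7,4), (5,9), (10,5).
By the shoelace formula its area is 8.50.

8.50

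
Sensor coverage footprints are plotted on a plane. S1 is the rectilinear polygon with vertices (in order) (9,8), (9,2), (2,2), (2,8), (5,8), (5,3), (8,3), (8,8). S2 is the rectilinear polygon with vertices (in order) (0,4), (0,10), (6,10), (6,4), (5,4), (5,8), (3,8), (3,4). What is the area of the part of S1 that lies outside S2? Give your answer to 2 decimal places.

|S1| = 27, |S1∩S2| = 4.
|S1 ∖ S2| = |S1| − |S1∩S2| = 27 − 4 = 23.00.

23.00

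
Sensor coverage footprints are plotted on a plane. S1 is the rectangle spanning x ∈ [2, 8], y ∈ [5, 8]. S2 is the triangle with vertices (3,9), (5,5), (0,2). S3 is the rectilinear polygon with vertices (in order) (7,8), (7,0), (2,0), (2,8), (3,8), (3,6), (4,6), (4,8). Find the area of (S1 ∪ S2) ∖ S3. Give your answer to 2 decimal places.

8.93

|S1 ∪ S2| = 24.631.
|(S1 ∪ S2) ∩ S3| = 15.7.
|(S1 ∪ S2) ∖ S3| = 24.631 − 15.7 = 8.93.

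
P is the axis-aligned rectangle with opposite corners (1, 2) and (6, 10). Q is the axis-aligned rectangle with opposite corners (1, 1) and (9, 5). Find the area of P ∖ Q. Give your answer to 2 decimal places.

|P∩Q|: x∈[1,6], y∈[2,5] → 5·3 = 15.
|P| = 40.
|P ∖ Q| = |P| − |P∩Q| = 40 − 15 = 25.00.

25.00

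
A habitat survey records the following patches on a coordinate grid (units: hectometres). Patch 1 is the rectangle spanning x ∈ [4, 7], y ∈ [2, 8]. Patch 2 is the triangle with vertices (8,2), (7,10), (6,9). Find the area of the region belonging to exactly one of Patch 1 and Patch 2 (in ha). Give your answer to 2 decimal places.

20.71

|Patch 1| = 18, |Patch 2| = 4.5, |Patch 1∩Patch 2| = 0.8929.
|Patch 1 △ Patch 2| = |Patch 1| + |Patch 2| − 2·|Patch 1∩Patch 2| = 18 + 4.5 − 1.7857 = 20.71.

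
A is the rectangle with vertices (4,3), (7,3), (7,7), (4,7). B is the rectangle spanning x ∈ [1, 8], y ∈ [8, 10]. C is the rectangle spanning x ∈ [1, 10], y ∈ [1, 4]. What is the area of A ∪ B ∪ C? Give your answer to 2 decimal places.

By inclusion–exclusion:
Individual areas: |A| = 12, |B| = 14, |C| = 27.
|A∩B| = 0 (no overlap).
|A∩C|: x∈[4,7], y∈[3,4] → 3·1 = 3.
|B∩C| = 0 (no overlap).
|A∩B∩C| = 0.
|A ∪ B ∪ C| = 53 − 3 + 0 = 50.00.

50.00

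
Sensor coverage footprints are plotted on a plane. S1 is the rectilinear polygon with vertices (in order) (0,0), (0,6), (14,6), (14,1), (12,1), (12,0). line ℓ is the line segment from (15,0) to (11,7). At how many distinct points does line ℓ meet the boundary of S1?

2

The segment meets the boundary at (11.571,6), (14,1.75).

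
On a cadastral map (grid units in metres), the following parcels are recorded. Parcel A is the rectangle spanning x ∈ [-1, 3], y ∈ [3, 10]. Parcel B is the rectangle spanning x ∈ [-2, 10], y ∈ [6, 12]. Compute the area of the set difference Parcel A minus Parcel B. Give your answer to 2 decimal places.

|Parcel A∩Parcel B|: x∈[-1,3], y∈[6,10] → 4·4 = 16.
|Parcel A| = 28.
|Parcel A ∖ Parcel B| = |Parcel A| − |Parcel A∩Parcel B| = 28 − 16 = 12.00.

12.00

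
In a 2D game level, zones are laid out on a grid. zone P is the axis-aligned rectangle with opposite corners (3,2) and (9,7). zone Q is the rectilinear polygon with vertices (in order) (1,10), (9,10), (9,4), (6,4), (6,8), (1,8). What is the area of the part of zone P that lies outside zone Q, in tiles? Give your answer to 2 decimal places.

21.00

|zone P| = 30, |zone P∩zone Q| = 9.
|zone P ∖ zone Q| = |zone P| − |zone P∩zone Q| = 30 − 9 = 21.00.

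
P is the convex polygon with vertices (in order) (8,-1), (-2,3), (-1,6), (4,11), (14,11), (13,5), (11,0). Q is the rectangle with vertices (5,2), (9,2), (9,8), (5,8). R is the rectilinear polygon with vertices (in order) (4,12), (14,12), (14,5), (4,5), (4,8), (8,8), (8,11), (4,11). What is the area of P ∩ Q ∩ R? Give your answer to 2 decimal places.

12.00

The intersection is the polygon with vertices (5,8), (8,8), (9,8), (9,5), (5,5).
By the shoelace formula its area is 12.00.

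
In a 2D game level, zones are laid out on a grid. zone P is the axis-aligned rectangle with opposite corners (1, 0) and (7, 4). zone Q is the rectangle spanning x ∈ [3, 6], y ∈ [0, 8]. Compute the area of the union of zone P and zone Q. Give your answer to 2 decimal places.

36.00

By inclusion–exclusion:
Individual areas: |zone P| = 24, |zone Q| = 24.
|zone P∩zone Q|: x∈[3,6], y∈[0,4] → 3·4 = 12.
|zone P ∪ zone Q| = 48 − 12 = 36.00.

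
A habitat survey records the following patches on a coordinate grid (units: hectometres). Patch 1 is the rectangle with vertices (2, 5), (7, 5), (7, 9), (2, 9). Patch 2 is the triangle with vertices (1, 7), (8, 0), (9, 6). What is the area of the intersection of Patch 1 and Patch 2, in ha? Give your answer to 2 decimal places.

7.31

The intersection is the polygon with vertices (7,5), (3,5), (2,6), (2,6.875), (7,6.25).
By the shoelace formula its area is 7.31.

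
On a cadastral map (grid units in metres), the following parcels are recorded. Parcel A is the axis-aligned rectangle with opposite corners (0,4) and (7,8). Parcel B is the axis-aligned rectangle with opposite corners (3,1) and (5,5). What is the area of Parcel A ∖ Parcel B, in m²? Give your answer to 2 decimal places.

|Parcel A∩Parcel B|: x∈[3,5], y∈[4,5] → 2·1 = 2.
|Parcel A| = 28.
|Parcel A ∖ Parcel B| = |Parcel A| − |Parcel A∩Parcel B| = 28 − 2 = 26.00.

26.00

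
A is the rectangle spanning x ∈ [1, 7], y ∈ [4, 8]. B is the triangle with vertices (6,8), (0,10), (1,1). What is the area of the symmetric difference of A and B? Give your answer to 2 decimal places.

21.43

|A| = 24, |B| = 26, |A∩B| = 14.2857.
|A △ B| = |A| + |B| − 2·|A∩B| = 24 + 26 − 28.5714 = 21.43.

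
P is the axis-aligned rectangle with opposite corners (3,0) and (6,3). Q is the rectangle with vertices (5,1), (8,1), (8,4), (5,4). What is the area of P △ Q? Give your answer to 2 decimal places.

14.00

|P∩Q|: x∈[5,6], y∈[1,3] → 1·2 = 2.
|P △ Q| = |P| + |Q| − 2·|P∩Q| = 9 + 9 − 4 = 14.00.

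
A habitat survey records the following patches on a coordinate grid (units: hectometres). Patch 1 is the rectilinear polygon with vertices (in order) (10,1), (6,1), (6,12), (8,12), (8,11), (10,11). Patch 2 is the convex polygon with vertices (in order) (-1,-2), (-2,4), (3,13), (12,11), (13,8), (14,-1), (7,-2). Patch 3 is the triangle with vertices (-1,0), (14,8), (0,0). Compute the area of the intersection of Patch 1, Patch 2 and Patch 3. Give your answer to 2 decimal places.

0.91

The intersection is the polygon with vertices (6,3.733), (10,5.867), (10,5.714), (6,3.429).
By the shoelace formula its area is 0.91.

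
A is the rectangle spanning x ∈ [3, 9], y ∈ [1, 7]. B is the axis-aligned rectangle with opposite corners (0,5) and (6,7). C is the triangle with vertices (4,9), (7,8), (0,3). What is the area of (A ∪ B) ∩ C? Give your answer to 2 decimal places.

4.40

The region (A ∪ B) ∩ C is the polygon with vertices (1.333,5), (2.667,7), (3,7), (5.6,7), (2.8,5).
By the shoelace formula its area is 4.40.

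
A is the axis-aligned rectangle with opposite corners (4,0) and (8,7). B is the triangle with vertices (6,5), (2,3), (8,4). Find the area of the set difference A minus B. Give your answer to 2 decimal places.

|A| = 28, |A∩B| = 3.3333.
|A ∖ B| = |A| − |A∩B| = 28 − 3.3333 = 24.67.

24.67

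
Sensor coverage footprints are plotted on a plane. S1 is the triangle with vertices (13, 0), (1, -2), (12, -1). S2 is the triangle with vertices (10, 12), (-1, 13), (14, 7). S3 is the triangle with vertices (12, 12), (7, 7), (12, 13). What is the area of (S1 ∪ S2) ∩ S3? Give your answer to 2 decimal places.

The region (S1 ∪ S2) ∩ S3 is the polygon with vertices (8.75,9.1), (10.571,11.286), (10.889,10.889), (9,9).
By the shoelace formula its area is 1.04.

1.04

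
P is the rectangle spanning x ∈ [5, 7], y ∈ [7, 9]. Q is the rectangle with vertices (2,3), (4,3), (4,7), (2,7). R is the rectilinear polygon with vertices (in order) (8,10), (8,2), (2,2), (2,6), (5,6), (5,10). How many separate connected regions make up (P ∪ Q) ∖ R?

(P ∪ Q) ∖ R is a single connected region.

1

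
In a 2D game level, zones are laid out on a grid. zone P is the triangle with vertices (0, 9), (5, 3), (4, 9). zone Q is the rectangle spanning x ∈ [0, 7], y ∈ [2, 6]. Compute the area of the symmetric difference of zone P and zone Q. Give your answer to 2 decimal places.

|zone P| = 12, |zone Q| = 28, |zone P∩zone Q| = 3.
|zone P △ zone Q| = |zone P| + |zone Q| − 2·|zone P∩zone Q| = 12 + 28 − 6 = 34.00.

34.00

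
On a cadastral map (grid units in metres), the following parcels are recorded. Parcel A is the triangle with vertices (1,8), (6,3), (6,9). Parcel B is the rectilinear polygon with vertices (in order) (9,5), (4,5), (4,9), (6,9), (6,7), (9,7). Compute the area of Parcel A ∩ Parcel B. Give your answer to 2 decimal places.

The intersection is the polygon with vertices (6,5), (4,5), (4,8.6), (6,9), (6,7).
By the shoelace formula its area is 7.60.

7.60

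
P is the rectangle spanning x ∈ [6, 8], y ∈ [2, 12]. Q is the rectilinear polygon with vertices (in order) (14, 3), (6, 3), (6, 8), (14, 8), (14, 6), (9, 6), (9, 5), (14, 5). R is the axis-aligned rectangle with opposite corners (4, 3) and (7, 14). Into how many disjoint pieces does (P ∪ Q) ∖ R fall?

1

(P ∪ Q) ∖ R is a single connected region.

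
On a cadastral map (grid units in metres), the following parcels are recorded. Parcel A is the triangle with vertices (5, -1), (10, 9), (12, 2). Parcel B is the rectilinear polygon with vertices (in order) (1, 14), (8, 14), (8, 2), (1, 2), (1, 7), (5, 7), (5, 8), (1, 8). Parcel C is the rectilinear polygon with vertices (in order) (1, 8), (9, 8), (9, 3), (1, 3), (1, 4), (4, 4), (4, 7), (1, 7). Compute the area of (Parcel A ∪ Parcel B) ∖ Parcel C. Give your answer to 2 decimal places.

80.25

|Parcel A ∪ Parcel B| = 105.25.
|(Parcel A ∪ Parcel B) ∩ Parcel C| = 25.
|(Parcel A ∪ Parcel B) ∖ Parcel C| = 105.25 − 25 = 80.25.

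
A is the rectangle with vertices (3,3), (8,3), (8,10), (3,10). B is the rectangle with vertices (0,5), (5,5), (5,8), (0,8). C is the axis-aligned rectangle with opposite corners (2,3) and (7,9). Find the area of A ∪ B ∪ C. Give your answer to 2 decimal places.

By inclusion–exclusion:
Individual areas: |A| = 35, |B| = 15, |C| = 30.
|A∩B|: x∈[3,5], y∈[5,8] → 2·3 = 6.
|A∩C|: x∈[3,7], y∈[3,9] → 4·6 = 24.
|B∩C|: x∈[2,5], y∈[5,8] → 3·3 = 9.
|A∩B∩C| = 6.
|A ∪ B ∪ C| = 80 − 39 + 6 = 47.00.

47.00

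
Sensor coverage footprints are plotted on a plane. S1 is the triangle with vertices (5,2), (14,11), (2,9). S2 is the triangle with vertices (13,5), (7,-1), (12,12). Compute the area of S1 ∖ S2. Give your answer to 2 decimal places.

42.11

|S1| = 45, |S1∩S2| = 2.8857.
|S1 ∖ S2| = |S1| − |S1∩S2| = 45 − 2.8857 = 42.11.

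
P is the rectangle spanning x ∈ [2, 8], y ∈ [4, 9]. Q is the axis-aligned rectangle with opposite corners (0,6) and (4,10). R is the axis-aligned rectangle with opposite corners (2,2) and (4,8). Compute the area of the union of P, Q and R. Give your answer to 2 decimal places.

44.00

By inclusion–exclusion:
Individual areas: |P| = 30, |Q| = 16, |R| = 12.
|P∩Q|: x∈[2,4], y∈[6,9] → 2·3 = 6.
|P∩R|: x∈[2,4], y∈[4,8] → 2·4 = 8.
|Q∩R|: x∈[2,4], y∈[6,8] → 2·2 = 4.
|P∩Q∩R| = 4.
|P ∪ Q ∪ R| = 58 − 18 + 4 = 44.00.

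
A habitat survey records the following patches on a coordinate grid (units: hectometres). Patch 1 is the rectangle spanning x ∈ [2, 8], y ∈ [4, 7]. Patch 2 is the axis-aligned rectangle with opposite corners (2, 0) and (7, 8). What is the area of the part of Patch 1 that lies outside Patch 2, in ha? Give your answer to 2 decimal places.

|Patch 1∩Patch 2|: x∈[2,7], y∈[4,7] → 5·3 = 15.
|Patch 1| = 18.
|Patch 1 ∖ Patch 2| = |Patch 1| − |Patch 1∩Patch 2| = 18 − 15 = 3.00.

3.00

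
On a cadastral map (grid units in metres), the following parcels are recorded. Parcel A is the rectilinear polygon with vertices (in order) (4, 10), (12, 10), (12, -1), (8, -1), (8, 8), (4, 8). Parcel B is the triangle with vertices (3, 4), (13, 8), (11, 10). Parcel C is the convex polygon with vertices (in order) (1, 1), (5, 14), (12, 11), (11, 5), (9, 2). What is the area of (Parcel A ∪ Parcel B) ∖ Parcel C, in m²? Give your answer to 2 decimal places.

|Parcel A ∪ Parcel B| = 57.075.
|(Parcel A ∪ Parcel B) ∩ Parcel C| = 35.5208.
|(Parcel A ∪ Parcel B) ∖ Parcel C| = 57.075 − 35.5208 = 21.55.

21.55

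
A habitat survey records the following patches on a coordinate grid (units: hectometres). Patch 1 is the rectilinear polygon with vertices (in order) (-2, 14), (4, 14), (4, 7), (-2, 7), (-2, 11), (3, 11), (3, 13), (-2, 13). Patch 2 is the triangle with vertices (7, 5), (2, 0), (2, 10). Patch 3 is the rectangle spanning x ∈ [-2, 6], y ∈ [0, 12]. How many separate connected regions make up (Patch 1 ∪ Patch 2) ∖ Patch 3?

(Patch 1 ∪ Patch 2) ∖ Patch 3 splits into 2 disjoint pieces (area 7, area 1).

2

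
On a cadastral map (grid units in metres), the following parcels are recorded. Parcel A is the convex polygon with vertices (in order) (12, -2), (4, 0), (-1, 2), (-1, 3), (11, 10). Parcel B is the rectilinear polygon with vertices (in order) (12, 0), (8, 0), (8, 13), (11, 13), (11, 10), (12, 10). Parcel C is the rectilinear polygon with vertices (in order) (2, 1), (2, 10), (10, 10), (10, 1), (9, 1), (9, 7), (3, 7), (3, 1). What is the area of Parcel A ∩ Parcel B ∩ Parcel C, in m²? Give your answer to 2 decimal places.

9.67

The intersection is the polygon with vertices (8,8.25), (10,9.417), (10,1), (9,1), (9,7), (8,7).
By the shoelace formula its area is 9.67.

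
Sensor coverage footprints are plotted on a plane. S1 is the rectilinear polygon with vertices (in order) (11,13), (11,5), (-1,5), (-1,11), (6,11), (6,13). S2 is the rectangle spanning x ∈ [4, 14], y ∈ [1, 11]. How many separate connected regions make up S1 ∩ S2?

1

S1 ∩ S2 is a single connected region.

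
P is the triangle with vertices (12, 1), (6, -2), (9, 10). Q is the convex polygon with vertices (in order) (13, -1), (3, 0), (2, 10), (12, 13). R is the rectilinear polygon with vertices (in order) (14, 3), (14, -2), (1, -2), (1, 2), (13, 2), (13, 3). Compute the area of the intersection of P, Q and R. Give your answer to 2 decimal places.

10.78

The intersection is the polygon with vertices (6.415,-0.342), (7,2), (11.667,2), (12,1), (8.833,-0.583).
By the shoelace formula its area is 10.78.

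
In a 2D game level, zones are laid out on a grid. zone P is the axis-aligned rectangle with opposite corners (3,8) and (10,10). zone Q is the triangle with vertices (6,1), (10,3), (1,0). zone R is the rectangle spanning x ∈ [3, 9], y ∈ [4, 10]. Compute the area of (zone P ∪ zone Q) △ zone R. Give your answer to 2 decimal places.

29.00

|zone P ∪ zone Q| = 17.
|(zone P ∪ zone Q) ∩ zone R| = 12.
|(zone P ∪ zone Q) △ zone R| = 17 + 36 − 24 = 29.00.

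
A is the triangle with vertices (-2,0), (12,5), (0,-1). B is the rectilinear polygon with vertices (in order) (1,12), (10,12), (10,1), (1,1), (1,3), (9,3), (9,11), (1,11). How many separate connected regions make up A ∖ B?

A ∖ B splits into 3 disjoint pieces (area 5.6071, area 0.9571, area 0.2857).

3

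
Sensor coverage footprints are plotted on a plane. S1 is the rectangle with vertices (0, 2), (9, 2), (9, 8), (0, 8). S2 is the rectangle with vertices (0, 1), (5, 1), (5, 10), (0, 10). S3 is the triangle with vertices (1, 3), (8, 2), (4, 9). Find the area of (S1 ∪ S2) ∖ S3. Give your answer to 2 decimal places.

|S1 ∪ S2| = 69.
|(S1 ∪ S2) ∩ S3| = 22.5.
|(S1 ∪ S2) ∖ S3| = 69 − 22.5 = 46.50.

46.50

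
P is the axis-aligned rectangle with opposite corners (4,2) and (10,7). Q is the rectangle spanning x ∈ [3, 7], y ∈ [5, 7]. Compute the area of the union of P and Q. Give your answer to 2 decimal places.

32.00

By inclusion–exclusion:
Individual areas: |P| = 30, |Q| = 8.
|P∩Q|: x∈[4,7], y∈[5,7] → 3·2 = 6.
|P ∪ Q| = 38 − 6 = 32.00.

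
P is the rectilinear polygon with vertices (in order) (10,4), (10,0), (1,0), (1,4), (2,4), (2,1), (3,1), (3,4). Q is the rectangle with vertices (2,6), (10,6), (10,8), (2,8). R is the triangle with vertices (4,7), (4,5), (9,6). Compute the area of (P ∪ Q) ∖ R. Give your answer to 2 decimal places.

|P ∪ Q| = 49.
|(P ∪ Q) ∩ R| = 2.5.
|(P ∪ Q) ∖ R| = 49 − 2.5 = 46.50.

46.50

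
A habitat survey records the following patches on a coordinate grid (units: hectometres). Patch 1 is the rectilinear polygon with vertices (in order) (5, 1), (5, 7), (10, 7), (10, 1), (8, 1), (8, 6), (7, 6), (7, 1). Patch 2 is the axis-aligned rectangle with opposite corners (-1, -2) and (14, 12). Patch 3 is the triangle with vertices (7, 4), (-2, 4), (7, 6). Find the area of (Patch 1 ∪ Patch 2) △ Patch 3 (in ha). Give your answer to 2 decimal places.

|Patch 1 ∪ Patch 2| = 210.
|(Patch 1 ∪ Patch 2) ∩ Patch 3| = 8.8889.
|(Patch 1 ∪ Patch 2) △ Patch 3| = 210 + 9 − 17.7778 = 201.22.

201.22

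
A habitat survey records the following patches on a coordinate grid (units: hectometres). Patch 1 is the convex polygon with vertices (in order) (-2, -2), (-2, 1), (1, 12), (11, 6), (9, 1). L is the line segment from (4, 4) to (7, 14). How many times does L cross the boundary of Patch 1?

1

The segment meets the boundary at (5.576,9.254).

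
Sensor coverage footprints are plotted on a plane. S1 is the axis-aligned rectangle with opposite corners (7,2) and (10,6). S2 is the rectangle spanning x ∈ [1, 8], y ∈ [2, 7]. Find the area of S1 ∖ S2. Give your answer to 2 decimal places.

8.00

|S1∩S2|: x∈[7,8], y∈[2,6] → 1·4 = 4.
|S1| = 12.
|S1 ∖ S2| = |S1| − |S1∩S2| = 12 − 4 = 8.00.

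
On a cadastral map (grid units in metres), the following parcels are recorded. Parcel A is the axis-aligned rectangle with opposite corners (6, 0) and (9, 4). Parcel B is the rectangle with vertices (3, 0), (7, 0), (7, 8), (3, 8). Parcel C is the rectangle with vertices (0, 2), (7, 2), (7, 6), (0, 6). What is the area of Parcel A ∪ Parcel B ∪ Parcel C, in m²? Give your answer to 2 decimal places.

52.00

By inclusion–exclusion:
Individual areas: |Parcel A| = 12, |Parcel B| = 32, |Parcel C| = 28.
|Parcel A∩Parcel B|: x∈[6,7], y∈[0,4] → 1·4 = 4.
|Parcel A∩Parcel C|: x∈[6,7], y∈[2,4] → 1·2 = 2.
|Parcel B∩Parcel C|: x∈[3,7], y∈[2,6] → 4·4 = 16.
|Parcel A∩Parcel B∩Parcel C| = 2.
|Parcel A ∪ Parcel B ∪ Parcel C| = 72 − 22 + 2 = 52.00.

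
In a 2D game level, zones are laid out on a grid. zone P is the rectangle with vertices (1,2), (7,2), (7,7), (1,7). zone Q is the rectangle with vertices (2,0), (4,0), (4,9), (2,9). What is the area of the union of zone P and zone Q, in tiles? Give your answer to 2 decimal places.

38.00

By inclusion–exclusion:
Individual areas: |zone P| = 30, |zone Q| = 18.
|zone P∩zone Q|: x∈[2,4], y∈[2,7] → 2·5 = 10.
|zone P ∪ zone Q| = 48 − 10 = 38.00.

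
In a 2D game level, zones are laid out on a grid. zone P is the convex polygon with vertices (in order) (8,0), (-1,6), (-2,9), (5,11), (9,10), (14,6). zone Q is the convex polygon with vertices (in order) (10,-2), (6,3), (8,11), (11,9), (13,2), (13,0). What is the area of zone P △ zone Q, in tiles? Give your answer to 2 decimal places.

78.83

|zone P| = 99.5, |zone Q| = 56, |zone P∩zone Q| = 38.3366.
|zone P △ zone Q| = |zone P| + |zone Q| − 2·|zone P∩zone Q| = 99.5 + 56 − 76.6732 = 78.83.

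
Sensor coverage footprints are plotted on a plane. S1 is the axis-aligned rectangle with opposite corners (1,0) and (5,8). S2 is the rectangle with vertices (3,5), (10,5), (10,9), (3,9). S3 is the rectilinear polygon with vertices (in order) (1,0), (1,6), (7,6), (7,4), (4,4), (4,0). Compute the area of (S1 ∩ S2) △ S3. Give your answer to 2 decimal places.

|S1 ∩ S2| = 6.
|(S1 ∩ S2) ∩ S3| = 2.
|(S1 ∩ S2) △ S3| = 6 + 24 − 4 = 26.00.

26.00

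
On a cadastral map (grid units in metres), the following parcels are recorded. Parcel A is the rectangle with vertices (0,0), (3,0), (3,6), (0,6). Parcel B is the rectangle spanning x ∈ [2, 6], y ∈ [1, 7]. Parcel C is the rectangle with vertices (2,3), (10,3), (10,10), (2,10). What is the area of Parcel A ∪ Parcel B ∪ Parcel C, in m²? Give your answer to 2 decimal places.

77.00

By inclusion–exclusion:
Individual areas: |Parcel A| = 18, |Parcel B| = 24, |Parcel C| = 56.
|Parcel A∩Parcel B|: x∈[2,3], y∈[1,6] → 1·5 = 5.
|Parcel A∩Parcel C|: x∈[2,3], y∈[3,6] → 1·3 = 3.
|Parcel B∩Parcel C|: x∈[2,6], y∈[3,7] → 4·4 = 16.
|Parcel A∩Parcel B∩Parcel C| = 3.
|Parcel A ∪ Parcel B ∪ Parcel C| = 98 − 24 + 3 = 77.00.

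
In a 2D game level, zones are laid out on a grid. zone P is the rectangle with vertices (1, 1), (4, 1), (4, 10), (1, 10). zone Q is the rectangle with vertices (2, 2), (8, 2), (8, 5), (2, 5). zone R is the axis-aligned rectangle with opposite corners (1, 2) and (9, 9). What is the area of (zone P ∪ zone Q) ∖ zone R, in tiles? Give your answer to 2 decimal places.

|zone P ∪ zone Q| = 39.
|(zone P ∪ zone Q) ∩ zone R| = 33.
|(zone P ∪ zone Q) ∖ zone R| = 39 − 33 = 6.00.

6.00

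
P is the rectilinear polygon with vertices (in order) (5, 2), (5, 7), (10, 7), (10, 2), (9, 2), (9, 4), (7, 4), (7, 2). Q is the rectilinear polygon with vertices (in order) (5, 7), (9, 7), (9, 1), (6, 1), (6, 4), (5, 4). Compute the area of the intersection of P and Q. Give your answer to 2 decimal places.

14.00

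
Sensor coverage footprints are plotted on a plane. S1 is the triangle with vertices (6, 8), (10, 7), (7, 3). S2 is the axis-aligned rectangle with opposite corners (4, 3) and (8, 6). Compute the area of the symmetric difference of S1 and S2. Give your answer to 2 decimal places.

|S1| = 9.5, |S2| = 12, |S1∩S2| = 3.2333.
|S1 △ S2| = |S1| + |S2| − 2·|S1∩S2| = 9.5 + 12 − 6.4667 = 15.03.

15.03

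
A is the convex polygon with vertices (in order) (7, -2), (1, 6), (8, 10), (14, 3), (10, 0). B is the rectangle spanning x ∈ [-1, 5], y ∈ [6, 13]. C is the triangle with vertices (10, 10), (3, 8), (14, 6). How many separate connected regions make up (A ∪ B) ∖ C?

(A ∪ B) ∖ C splits into 2 disjoint pieces (area 106.8593, area 0.6838).

2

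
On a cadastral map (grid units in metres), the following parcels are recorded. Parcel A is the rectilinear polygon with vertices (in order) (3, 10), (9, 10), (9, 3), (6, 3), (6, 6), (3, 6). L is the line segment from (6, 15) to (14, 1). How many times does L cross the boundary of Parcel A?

The segment meets the boundary at (9,9.75), (8.857,10).

2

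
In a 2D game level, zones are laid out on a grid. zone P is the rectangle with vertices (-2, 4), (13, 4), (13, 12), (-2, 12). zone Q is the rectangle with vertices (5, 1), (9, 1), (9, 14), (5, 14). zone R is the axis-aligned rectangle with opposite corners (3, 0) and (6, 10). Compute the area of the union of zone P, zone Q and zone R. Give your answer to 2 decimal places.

149.00

By inclusion–exclusion:
Individual areas: |zone P| = 120, |zone Q| = 52, |zone R| = 30.
|zone P∩zone Q|: x∈[5,9], y∈[4,12] → 4·8 = 32.
|zone P∩zone R|: x∈[3,6], y∈[4,10] → 3·6 = 18.
|zone Q∩zone R|: x∈[5,6], y∈[1,10] → 1·9 = 9.
|zone P∩zone Q∩zone R| = 6.
|zone P ∪ zone Q ∪ zone R| = 202 − 59 + 6 = 149.00.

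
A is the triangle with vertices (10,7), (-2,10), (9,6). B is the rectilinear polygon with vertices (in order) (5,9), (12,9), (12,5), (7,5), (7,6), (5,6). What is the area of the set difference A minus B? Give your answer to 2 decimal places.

2.78

|A| = 7.5, |A∩B| = 4.7159.
|A ∖ B| = |A| − |A∩B| = 7.5 − 4.7159 = 2.78.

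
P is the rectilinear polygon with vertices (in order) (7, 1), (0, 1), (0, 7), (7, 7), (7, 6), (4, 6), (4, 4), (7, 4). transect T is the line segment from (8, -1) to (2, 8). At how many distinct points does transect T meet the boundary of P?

The segment meets the boundary at (2.667,7), (4,5), (6.667,1), (4.667,4).

4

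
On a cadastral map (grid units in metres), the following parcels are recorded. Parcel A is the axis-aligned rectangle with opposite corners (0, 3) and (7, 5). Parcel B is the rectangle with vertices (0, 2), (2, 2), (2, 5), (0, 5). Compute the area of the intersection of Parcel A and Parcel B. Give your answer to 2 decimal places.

4.00

|Parcel A∩Parcel B|: x∈[0,2], y∈[3,5] → 2·2 = 4.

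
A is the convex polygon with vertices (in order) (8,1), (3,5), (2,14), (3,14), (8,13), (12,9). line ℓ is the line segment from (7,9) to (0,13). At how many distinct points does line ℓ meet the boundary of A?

1

The segment meets the boundary at (2.254,11.712).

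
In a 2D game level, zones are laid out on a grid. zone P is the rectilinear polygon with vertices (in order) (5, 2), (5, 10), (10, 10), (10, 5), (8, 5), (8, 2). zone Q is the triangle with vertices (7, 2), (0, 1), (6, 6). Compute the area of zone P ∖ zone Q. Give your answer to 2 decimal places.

28.42

|zone P| = 34, |zone P∩zone Q| = 5.5833.
|zone P ∖ zone Q| = |zone P| − |zone P∩zone Q| = 34 − 5.5833 = 28.42.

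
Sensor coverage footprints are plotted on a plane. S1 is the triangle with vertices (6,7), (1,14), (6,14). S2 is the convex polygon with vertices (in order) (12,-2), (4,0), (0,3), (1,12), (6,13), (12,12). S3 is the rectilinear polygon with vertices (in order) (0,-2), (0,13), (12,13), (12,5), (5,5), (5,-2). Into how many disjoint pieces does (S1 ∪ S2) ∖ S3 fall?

(S1 ∪ S2) ∖ S3 splits into 2 disjoint pieces (area 4.6429, area 42.875).

2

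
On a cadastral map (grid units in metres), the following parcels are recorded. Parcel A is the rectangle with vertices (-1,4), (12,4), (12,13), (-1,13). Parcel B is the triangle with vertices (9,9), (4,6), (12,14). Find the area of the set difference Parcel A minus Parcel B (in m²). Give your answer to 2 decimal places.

|Parcel A| = 117, |Parcel A∩Parcel B| = 7.8.
|Parcel A ∖ Parcel B| = |Parcel A| − |Parcel A∩Parcel B| = 117 − 7.8 = 109.20.

109.20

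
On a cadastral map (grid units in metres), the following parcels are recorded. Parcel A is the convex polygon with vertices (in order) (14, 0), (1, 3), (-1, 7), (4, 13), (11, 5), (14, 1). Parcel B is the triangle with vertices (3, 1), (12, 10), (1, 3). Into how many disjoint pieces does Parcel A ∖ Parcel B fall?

2

Parcel A ∖ Parcel B splits into 2 disjoint pieces (area 32.2667, area 46.5328).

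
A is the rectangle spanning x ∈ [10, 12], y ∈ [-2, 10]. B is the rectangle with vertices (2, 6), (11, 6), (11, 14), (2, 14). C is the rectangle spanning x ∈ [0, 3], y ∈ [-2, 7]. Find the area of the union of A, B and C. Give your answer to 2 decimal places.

118.00

By inclusion–exclusion:
Individual areas: |A| = 24, |B| = 72, |C| = 27.
|A∩B|: x∈[10,11], y∈[6,10] → 1·4 = 4.
|A∩C| = 0 (no overlap).
|B∩C|: x∈[2,3], y∈[6,7] → 1·1 = 1.
|A∩B∩C| = 0.
|A ∪ B ∪ C| = 123 − 5 + 0 = 118.00.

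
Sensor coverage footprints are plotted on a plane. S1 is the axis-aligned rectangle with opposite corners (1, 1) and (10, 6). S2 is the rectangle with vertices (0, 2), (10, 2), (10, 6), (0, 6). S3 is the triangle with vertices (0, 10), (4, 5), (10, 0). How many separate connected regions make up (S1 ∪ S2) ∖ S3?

(S1 ∪ S2) ∖ S3 splits into 2 disjoint pieces (area 17.5, area 28.2).

2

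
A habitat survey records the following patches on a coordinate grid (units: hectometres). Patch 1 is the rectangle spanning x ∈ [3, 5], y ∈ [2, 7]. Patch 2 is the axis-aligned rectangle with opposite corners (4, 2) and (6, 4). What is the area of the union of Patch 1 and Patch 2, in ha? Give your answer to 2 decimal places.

12.00

By inclusion–exclusion:
Individual areas: |Patch 1| = 10, |Patch 2| = 4.
|Patch 1∩Patch 2|: x∈[4,5], y∈[2,4] → 1·2 = 2.
|Patch 1 ∪ Patch 2| = 14 − 2 = 12.00.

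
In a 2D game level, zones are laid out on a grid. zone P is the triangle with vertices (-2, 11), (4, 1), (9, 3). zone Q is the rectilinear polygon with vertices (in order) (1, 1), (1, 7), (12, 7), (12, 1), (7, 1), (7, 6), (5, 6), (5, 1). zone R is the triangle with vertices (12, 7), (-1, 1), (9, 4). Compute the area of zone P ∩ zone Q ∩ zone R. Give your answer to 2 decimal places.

2.11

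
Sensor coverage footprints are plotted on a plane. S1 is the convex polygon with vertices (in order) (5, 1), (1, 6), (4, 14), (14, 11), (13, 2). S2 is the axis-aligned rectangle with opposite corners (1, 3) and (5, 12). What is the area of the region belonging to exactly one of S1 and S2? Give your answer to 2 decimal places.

107.20

|S1| = 122.5, |S2| = 36, |S1∩S2| = 25.65.
|S1 △ S2| = |S1| + |S2| − 2·|S1∩S2| = 122.5 + 36 − 51.3 = 107.20.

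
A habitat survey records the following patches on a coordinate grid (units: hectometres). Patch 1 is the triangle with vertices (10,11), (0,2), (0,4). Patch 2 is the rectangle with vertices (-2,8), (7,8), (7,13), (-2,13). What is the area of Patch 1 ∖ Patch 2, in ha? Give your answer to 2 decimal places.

|Patch 1| = 10, |Patch 1∩Patch 2| = 0.5286.
|Patch 1 ∖ Patch 2| = |Patch 1| − |Patch 1∩Patch 2| = 10 − 0.5286 = 9.47.

9.47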